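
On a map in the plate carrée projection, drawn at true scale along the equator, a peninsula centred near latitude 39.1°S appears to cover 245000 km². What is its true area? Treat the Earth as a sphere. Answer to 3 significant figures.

190000 km²

For the equirectangular projection with φ₀ = 0 (plate carrée), h = 1 along meridians and k = sec φ along parallels.
Areal scale = h·k = 1 × sec φ; at 39.1°, h = 1.000, k = 1.289, so h·k = 1.289.
True area = apparent / (areal scale) = 245000 / 1.289 ≈ 190000 km².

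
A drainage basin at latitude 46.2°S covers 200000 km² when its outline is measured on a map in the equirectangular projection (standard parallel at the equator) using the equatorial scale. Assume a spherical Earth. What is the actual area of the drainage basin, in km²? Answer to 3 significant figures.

138000 km²

In the plate carrée (x = Rλ, y = Rφ), meridians are true-scale (h = 1) and parallels are stretched by k = sec φ.
Areal scale = h·k = 1 × sec φ; at 46.2°, h = 1.000, k = 1.445, so h·k = 1.445.
True area = apparent / (areal scale) = 200000 / 1.445 ≈ 138000 km².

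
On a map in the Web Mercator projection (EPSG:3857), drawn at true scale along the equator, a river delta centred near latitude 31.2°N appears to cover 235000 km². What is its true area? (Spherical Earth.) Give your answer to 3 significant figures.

For Mercator, h = k = sec φ (a conformal cylindrical projection has a single point scale, 1/cos φ).
Areal scale = k² = sec²φ = 1/cos²(31.2°) = 1/0.8554² = 1.367.
True area = apparent / (areal scale) = 235000 / 1.367 ≈ 172000 km².

172000 km²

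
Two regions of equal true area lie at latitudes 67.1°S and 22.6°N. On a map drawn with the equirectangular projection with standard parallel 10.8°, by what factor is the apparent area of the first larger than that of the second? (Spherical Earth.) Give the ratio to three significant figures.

2.37

The equidistant cylindrical projection with φ₀ = 10.8° has h = 1 (meridians true) and k = cos φ₀ / cos φ along parallels.
Areal scale at 67.1°: h·k = 1.000 × 2.524 = 2.524.
Areal scale at 22.6°: h·k = 1.000 × 1.064 = 1.064.
Ratio = 2.524/1.064 ≈ 2.37.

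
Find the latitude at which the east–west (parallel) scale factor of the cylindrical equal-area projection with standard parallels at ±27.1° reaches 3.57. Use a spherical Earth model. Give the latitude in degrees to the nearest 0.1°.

A cylindrical equal-area projection with standard parallel φ₀ has meridian scale h = cos φ / cos φ₀ and parallel scale k = cos φ₀ / cos φ (so areas are preserved, h·k = 1).
k = cos φ₀ / cos φ = 3.57  ⇒  cos φ = cos 27.1° / 3.57 = 0.2494.
φ = arccos(0.2494) ≈ 75.6°.

75.6°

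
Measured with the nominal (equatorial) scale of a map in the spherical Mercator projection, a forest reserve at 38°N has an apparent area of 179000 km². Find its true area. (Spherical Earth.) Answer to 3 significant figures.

Mercator is conformal, so the point scale is isotropic: h = k = sec φ = 1/cos φ.
Areal scale = k² = sec²φ = 1/cos²(38°) = 1/0.7880² = 1.610.
True area = apparent / (areal scale) = 179000 / 1.610 ≈ 111000 km².

111000 km²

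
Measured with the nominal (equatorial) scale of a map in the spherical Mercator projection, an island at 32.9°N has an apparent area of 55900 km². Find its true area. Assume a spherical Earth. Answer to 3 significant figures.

The Mercator projection is conformal; its linear scale factor is the same in every direction and equals sec φ = 1/cos φ.
Areal scale = k² = sec²φ = 1/cos²(32.9°) = 1/0.8396² = 1.419.
True area = apparent / (areal scale) = 55900 / 1.419 ≈ 39400 km².

39400 km²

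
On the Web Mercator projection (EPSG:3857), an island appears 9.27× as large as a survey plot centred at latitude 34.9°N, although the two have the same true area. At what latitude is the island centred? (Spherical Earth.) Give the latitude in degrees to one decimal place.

For equal true areas on Mercator, apparent areas scale as sec²φ, so the ratio is cos²φ₂ / cos²φ₁.
cos²φ₂ / cos²φ₁ = 9.27  ⇒  cos φ₁ = cos 34.9° / √9.27 = 0.8202/3.045 = 0.2694.
φ₁ = arccos(0.2694) ≈ 74.4°.

74.4°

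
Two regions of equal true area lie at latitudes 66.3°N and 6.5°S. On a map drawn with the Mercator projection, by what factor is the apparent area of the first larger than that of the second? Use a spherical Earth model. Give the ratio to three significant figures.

6.11

Mercator areal scale is sec²φ.
At 66.3°: sec²(66.3°) = 1/0.4019² = 6.190.
At 6.5°: sec²(6.5°) = 1/0.9936² = 1.013.
Ratio = 6.190/1.013 = cos²(6.5°)/cos²(66.3°) ≈ 6.11.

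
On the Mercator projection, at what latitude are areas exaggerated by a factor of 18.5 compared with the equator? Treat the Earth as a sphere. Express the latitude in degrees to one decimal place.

Mercator areal scale is sec²φ.
sec²φ = 18.5  ⇒  cos²φ = 0.05405  ⇒  cos φ = 0.2325.
φ = arccos(0.2325) ≈ 76.6°.

76.6°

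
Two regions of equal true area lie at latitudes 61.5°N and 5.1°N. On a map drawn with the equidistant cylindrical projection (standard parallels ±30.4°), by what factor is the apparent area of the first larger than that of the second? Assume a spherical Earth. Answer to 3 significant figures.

With standard parallel φ₀ = 30.4°, the equirectangular projection gives x = Rλ cos φ₀, y = Rφ, so h = 1 and k = cos 30.4° / cos φ.
Areal scale at 61.5°: h·k = 1.000 × 1.808 = 1.808.
Areal scale at 5.1°: h·k = 1.000 × 0.8659 = 0.8659.
Ratio = 1.808/0.8659 ≈ 2.09.

2.09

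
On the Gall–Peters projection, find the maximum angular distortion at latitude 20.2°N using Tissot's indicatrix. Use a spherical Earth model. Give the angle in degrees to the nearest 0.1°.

Gall–Peters is a cylindrical equal-area projection with standard parallels at ±45°. Cylindrical equal-area (φ₀ = 45°): h = cos φ / cos 45° along meridians, k = cos 45° / cos φ along parallels; h·k = 1.
At 20.2°: h = 1.327, k = 0.7534; principal scales a = 1.327, b = 0.7534.
sin(ω/2) = (a − b)/(a + b) = 0.5738/2.081 = 0.2758, so ω = 2 arcsin(0.2758) ≈ 32.0°.

32.0°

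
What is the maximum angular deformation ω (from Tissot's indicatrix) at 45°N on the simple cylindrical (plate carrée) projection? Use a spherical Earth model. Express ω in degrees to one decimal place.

19.8°

For the equirectangular projection with φ₀ = 0 (plate carrée), h = 1 along meridians and k = sec φ along parallels.
At 45°: h = 1.000, k = 1.414; principal scales a = 1.414, b = 1.000.
sin(ω/2) = (a − b)/(a + b) = 0.4142/2.414 = 0.1716, so ω = 2 arcsin(0.1716) ≈ 19.8°.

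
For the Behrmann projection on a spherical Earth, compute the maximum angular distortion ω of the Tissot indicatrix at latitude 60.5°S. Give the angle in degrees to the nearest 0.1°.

61.5°

The Behrmann projection is cylindrical equal-area with φ₀ = 30°. Cylindrical equal-area (φ₀ = 30°): h = cos φ / cos 30° along meridians, k = cos 30° / cos φ along parallels; h·k = 1.
At 60.5°: h = 0.5686, k = 1.759; principal scales a = 1.759, b = 0.5686.
sin(ω/2) = (a − b)/(a + b) = 1.190/2.327 = 0.5114, so ω = 2 arcsin(0.5114) ≈ 61.5°.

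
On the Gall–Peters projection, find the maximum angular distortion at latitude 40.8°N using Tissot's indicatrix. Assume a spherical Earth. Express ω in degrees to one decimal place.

The Gall–Peters projection is cylindrical equal-area with φ₀ = 45°. For cylindrical equal-area with standard parallel φ₀, h = cos φ / cos φ₀ and k = cos φ₀ / cos φ, so h·k = 1.
At 40.8°: h = 1.071, k = 0.9341; principal scales a = 1.071, b = 0.9341.
sin(ω/2) = (a − b)/(a + b) = 0.1365/2.005 = 0.06807, so ω = 2 arcsin(0.06807) ≈ 7.8°.

7.8°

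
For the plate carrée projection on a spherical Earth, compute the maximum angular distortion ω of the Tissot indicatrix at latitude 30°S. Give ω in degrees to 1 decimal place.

In the plate carrée (x = Rλ, y = Rφ), meridians are true-scale (h = 1) and parallels are stretched by k = sec φ.
At 30°: h = 1.000, k = 1.155; principal scales a = 1.155, b = 1.000.
sin(ω/2) = (a − b)/(a + b) = 0.1547/2.155 = 0.07180, so ω = 2 arcsin(0.07180) ≈ 8.2°.

8.2°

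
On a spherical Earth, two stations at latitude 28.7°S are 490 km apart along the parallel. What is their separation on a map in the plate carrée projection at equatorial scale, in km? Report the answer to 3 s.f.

559 km

Plate carrée maps x = Rλ, y = Rφ. The meridian scale is h = 1 and the parallel scale is k = 1/cos φ = sec φ.
Along the parallel, k = sec 28.7° = 1/0.8771 = 1.140.
Map distance = 490 × 1.140 ≈ 559 km.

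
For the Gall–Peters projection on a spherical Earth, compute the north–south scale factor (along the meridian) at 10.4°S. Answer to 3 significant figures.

The Gall–Peters projection is cylindrical equal-area with φ₀ = 45°. For cylindrical equal-area with standard parallel φ₀, h = cos φ / cos φ₀ and k = cos φ₀ / cos φ, so h·k = 1.
h = cos 10.4° / cos 45° = 0.9836/0.7071 = 1.391.

1.39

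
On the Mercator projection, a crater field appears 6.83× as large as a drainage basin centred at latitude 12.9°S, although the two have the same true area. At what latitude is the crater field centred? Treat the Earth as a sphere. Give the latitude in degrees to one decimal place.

68.1°

Mercator areal scale is sec²φ, so apparent-area ratio = sec²φ₁ / sec²φ₂ = cos²φ₂ / cos²φ₁.
cos²φ₂ / cos²φ₁ = 6.83  ⇒  cos φ₁ = cos 12.9° / √6.83 = 0.9748/2.613 = 0.3730.
φ₁ = arccos(0.3730) ≈ 68.1°.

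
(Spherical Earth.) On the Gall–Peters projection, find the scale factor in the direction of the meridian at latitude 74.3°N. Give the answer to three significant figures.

Gall–Peters is a cylindrical equal-area projection with standard parallels at ±45°. Cylindrical equal-area (φ₀ = 45°): h = cos φ / cos 45° along meridians, k = cos 45° / cos φ along parallels; h·k = 1.
h = cos 74.3° / cos 45° = 0.2706/0.7071 = 0.3827.

0.383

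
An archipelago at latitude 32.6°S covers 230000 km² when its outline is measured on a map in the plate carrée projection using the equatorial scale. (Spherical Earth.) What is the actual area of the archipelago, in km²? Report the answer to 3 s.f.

For the equirectangular projection with φ₀ = 0 (plate carrée), h = 1 along meridians and k = sec φ along parallels.
Areal scale = h·k = 1 × sec φ; at 32.6°, h = 1.000, k = 1.187, so h·k = 1.187.
True area = apparent / (areal scale) = 230000 / 1.187 ≈ 194000 km².

194000 km²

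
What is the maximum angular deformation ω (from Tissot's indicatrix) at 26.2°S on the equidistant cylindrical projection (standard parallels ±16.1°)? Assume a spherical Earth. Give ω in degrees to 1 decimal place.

3.9°

The equidistant cylindrical projection with φ₀ = 16.1° has h = 1 (meridians true) and k = cos φ₀ / cos φ along parallels.
At 26.2°: h = 1.000, k = 1.071; principal scales a = 1.071, b = 1.000.
sin(ω/2) = (a − b)/(a + b) = 0.07079/2.071 = 0.03419, so ω = 2 arcsin(0.03419) ≈ 3.9°.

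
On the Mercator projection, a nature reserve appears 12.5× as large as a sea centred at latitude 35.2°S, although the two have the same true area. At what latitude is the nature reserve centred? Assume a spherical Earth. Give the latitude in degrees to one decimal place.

For equal true areas on Mercator, apparent areas scale as sec²φ, so the ratio is cos²φ₂ / cos²φ₁.
cos²φ₂ / cos²φ₁ = 12.5  ⇒  cos φ₁ = cos 35.2° / √12.5 = 0.8171/3.536 = 0.2311.
φ₁ = arccos(0.2311) ≈ 76.6°.

76.6°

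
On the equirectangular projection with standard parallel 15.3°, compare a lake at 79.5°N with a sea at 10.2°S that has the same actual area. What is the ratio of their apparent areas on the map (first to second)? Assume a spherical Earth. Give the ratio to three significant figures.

5.40

The equidistant cylindrical projection with φ₀ = 15.3° has h = 1 (meridians true) and k = cos φ₀ / cos φ along parallels.
Areal scale at 79.5°: h·k = 1.000 × 5.293 = 5.293.
Areal scale at 10.2°: h·k = 1.000 × 0.9800 = 0.9800.
Ratio = 5.293/0.9800 ≈ 5.40.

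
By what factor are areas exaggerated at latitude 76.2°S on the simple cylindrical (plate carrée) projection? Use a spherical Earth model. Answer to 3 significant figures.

4.19

Plate carrée maps x = Rλ, y = Rφ. The meridian scale is h = 1 and the parallel scale is k = 1/cos φ = sec φ.
Areal scale = h·k = 1 × sec φ; at 76.2°, h = 1.000, k = 4.192, so h·k = 4.192.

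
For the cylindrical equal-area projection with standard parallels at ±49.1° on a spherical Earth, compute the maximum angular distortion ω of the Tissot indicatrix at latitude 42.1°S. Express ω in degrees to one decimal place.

14.3°

For cylindrical equal-area with standard parallel φ₀, h = cos φ / cos φ₀ and k = cos φ₀ / cos φ, so h·k = 1.
At 42.1°: h = 1.133, k = 0.8824; principal scales a = 1.133, b = 0.8824.
sin(ω/2) = (a − b)/(a + b) = 0.2508/2.016 = 0.1244, so ω = 2 arcsin(0.1244) ≈ 14.3°.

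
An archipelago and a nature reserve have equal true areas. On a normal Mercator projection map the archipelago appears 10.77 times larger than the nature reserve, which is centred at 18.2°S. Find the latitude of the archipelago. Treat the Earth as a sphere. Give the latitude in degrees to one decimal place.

For equal true areas on Mercator, apparent areas scale as sec²φ, so the ratio is cos²φ₂ / cos²φ₁.
cos²φ₂ / cos²φ₁ = 10.77  ⇒  cos φ₁ = cos 18.2° / √10.77 = 0.9500/3.282 = 0.2895.
φ₁ = arccos(0.2895) ≈ 73.2°.

73.2°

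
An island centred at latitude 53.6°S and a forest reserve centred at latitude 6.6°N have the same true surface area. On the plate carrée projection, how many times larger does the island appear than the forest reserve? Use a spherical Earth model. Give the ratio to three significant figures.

In the plate carrée (x = Rλ, y = Rφ), meridians are true-scale (h = 1) and parallels are stretched by k = sec φ.
Areal scale at 53.6°: h·k = 1.000 × 1.685 = 1.685.
Areal scale at 6.6°: h·k = 1.000 × 1.007 = 1.007.
Ratio = 1.685/1.007 ≈ 1.67.

1.67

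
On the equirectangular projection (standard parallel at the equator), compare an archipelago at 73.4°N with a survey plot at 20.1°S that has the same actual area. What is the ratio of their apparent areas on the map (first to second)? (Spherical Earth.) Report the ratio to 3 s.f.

For the equirectangular projection with φ₀ = 0 (plate carrée), h = 1 along meridians and k = sec φ along parallels.
Areal scale at 73.4°: h·k = 1.000 × 3.500 = 3.500.
Areal scale at 20.1°: h·k = 1.000 × 1.065 = 1.065.
Ratio = 3.500/1.065 ≈ 3.29.

3.29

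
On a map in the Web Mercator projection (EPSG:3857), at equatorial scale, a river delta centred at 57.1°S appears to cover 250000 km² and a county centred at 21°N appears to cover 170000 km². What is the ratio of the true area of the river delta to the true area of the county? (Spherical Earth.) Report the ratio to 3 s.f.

On Mercator the areal scale is sec²φ, so true area = apparent × cos²φ.
True area of river delta: 250000 × cos²(57.1°) = 250000 × 0.2950 = 73760 km².
True area of county: 170000 × cos²(21°) = 170000 × 0.8716 = 148200 km².
Ratio = 73760 / 148200 ≈ 0.498.

0.498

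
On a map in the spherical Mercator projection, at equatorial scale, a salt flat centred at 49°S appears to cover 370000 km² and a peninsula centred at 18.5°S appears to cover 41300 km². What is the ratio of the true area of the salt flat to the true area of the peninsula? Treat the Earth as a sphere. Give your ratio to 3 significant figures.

Mercator's areal exaggeration is sec²φ; hence true area = (apparent area) · cos²φ.
True area of salt flat: 370000 × cos²(49°) = 370000 × 0.4304 = 159300 km².
True area of peninsula: 41300 × cos²(18.5°) = 41300 × 0.8993 = 37140 km².
Ratio = 159300 / 37140 ≈ 4.29.

4.29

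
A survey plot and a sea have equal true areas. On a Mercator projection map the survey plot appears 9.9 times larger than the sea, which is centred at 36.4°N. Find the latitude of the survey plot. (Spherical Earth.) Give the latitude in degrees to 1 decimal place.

On Mercator, (apparent₁)/(apparent₂) = sec²φ₁ / sec²φ₂ when true areas are equal.
cos²φ₂ / cos²φ₁ = 9.9  ⇒  cos φ₁ = cos 36.4° / √9.9 = 0.8049/3.146 = 0.2558.
φ₁ = arccos(0.2558) ≈ 75.2°.

75.2°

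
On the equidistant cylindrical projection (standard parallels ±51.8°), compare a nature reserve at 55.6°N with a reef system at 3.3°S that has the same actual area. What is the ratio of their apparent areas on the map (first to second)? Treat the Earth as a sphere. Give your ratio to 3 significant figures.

The equidistant cylindrical projection with φ₀ = 51.8° has h = 1 (meridians true) and k = cos φ₀ / cos φ along parallels.
Areal scale at 55.6°: h·k = 1.000 × 1.095 = 1.095.
Areal scale at 3.3°: h·k = 1.000 × 0.6194 = 0.6194.
Ratio = 1.095/0.6194 ≈ 1.77.

1.77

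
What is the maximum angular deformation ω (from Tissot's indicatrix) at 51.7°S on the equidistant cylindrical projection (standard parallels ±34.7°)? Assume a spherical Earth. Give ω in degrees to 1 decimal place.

The equidistant cylindrical projection with φ₀ = 34.7° has h = 1 (meridians true) and k = cos φ₀ / cos φ along parallels.
At 51.7°: h = 1.000, k = 1.327; principal scales a = 1.327, b = 1.000.
sin(ω/2) = (a − b)/(a + b) = 0.3265/2.327 = 0.1403, so ω = 2 arcsin(0.1403) ≈ 16.1°.

16.1°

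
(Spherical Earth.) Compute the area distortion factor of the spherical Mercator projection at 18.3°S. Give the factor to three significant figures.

1.11

Mercator is conformal, so the point scale is isotropic: h = k = sec φ = 1/cos φ.
Areal scale = k² = sec²φ = 1/cos²(18.3°) = 1/0.9494² = 1.109.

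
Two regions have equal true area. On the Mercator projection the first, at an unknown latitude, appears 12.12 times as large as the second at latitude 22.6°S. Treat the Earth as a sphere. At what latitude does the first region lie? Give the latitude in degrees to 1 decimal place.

74.6°

Mercator areal scale is sec²φ, so apparent-area ratio = sec²φ₁ / sec²φ₂ = cos²φ₂ / cos²φ₁.
cos²φ₂ / cos²φ₁ = 12.12  ⇒  cos φ₁ = cos 22.6° / √12.12 = 0.9232/3.481 = 0.2652.
φ₁ = arccos(0.2652) ≈ 74.6°.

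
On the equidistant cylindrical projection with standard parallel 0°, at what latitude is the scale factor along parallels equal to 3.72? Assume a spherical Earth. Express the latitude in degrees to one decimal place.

Plate carrée: h = 1, k = sec φ along parallels.
sec φ = 3.72  ⇒  cos φ = 0.2688  ⇒  φ ≈ 74.4°.

74.4°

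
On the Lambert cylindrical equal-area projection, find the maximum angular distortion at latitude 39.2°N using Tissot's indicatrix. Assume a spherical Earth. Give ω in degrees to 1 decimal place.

28.9°

The Lambert cylindrical equal-area projection is the cylindrical equal-area projection with its standard parallel at the equator (φ₀ = 0). A cylindrical equal-area projection with standard parallel φ₀ has meridian scale h = cos φ / cos φ₀ and parallel scale k = cos φ₀ / cos φ (so areas are preserved, h·k = 1).
At 39.2°: h = 0.7749, k = 1.290; principal scales a = 1.290, b = 0.7749.
sin(ω/2) = (a − b)/(a + b) = 0.5155/2.065 = 0.2496, so ω = 2 arcsin(0.2496) ≈ 28.9°.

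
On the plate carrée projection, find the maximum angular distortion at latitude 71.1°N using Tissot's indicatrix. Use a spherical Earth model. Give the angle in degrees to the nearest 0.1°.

Plate carrée maps x = Rλ, y = Rφ. The meridian scale is h = 1 and the parallel scale is k = 1/cos φ = sec φ.
At 71.1°: h = 1.000, k = 3.087; principal scales a = 3.087, b = 1.000.
sin(ω/2) = (a − b)/(a + b) = 2.087/4.087 = 0.5107, so ω = 2 arcsin(0.5107) ≈ 61.4°.

61.4°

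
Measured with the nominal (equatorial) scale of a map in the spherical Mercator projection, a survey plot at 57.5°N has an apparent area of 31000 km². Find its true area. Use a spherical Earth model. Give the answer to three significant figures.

8950 km²

For Mercator, h = k = sec φ (a conformal cylindrical projection has a single point scale, 1/cos φ).
Areal scale = k² = sec²φ = 1/cos²(57.5°) = 1/0.5373² = 3.464.
True area = apparent / (areal scale) = 31000 / 3.464 ≈ 8950 km².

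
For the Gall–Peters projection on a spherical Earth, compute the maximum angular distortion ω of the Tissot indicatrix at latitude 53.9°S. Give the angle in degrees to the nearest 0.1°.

The Gall–Peters projection is cylindrical equal-area with φ₀ = 45°. A cylindrical equal-area projection with standard parallel φ₀ has meridian scale h = cos φ / cos φ₀ and parallel scale k = cos φ₀ / cos φ (so areas are preserved, h·k = 1).
At 53.9°: h = 0.8332, k = 1.200; principal scales a = 1.200, b = 0.8332.
sin(ω/2) = (a − b)/(a + b) = 0.3669/2.033 = 0.1804, so ω = 2 arcsin(0.1804) ≈ 20.8°.

20.8°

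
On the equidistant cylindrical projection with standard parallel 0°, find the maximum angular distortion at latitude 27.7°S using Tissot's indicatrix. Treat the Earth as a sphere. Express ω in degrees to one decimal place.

Plate carrée maps x = Rλ, y = Rφ. The meridian scale is h = 1 and the parallel scale is k = 1/cos φ = sec φ.
At 27.7°: h = 1.000, k = 1.129; principal scales a = 1.129, b = 1.000.
sin(ω/2) = (a − b)/(a + b) = 0.1294/2.129 = 0.06079, so ω = 2 arcsin(0.06079) ≈ 7.0°.

7.0°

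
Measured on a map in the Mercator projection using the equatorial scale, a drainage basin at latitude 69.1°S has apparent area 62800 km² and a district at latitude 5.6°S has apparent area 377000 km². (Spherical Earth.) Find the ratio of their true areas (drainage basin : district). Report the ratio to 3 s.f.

On Mercator the areal scale is sec²φ, so true area = apparent × cos²φ.
True area of drainage basin: 62800 × cos²(69.1°) = 62800 × 0.1273 = 7992 km².
True area of district: 377000 × cos²(5.6°) = 377000 × 0.9905 = 373400 km².
Ratio = 7992 / 373400 ≈ 0.0214.

0.0214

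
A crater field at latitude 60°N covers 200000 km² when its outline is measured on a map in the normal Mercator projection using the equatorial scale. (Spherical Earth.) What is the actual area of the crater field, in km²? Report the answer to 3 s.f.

50000 km²

For Mercator, h = k = sec φ (a conformal cylindrical projection has a single point scale, 1/cos φ).
Areal scale = k² = sec²φ = 1/cos²(60°) = 1/0.5000² = 4.000.
True area = apparent / (areal scale) = 200000 / 4.000 ≈ 50000 km².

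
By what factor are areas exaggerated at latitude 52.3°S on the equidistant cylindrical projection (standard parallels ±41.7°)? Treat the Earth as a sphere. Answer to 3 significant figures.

With standard parallel φ₀ = 41.7°, the equirectangular projection gives x = Rλ cos φ₀, y = Rφ, so h = 1 and k = cos 41.7° / cos φ.
Areal scale = h·k = 1 × cos φ₀ / cos φ; at 52.3°, h = 1.000, k = 1.221, so h·k = 1.221.

1.22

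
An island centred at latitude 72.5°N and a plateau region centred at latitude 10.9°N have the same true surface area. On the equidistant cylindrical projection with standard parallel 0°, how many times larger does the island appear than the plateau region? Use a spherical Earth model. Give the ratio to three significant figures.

For the equirectangular projection with φ₀ = 0 (plate carrée), h = 1 along meridians and k = sec φ along parallels.
Areal scale at 72.5°: h·k = 1.000 × 3.326 = 3.326.
Areal scale at 10.9°: h·k = 1.000 × 1.018 = 1.018.
Ratio = 3.326/1.018 ≈ 3.27.

3.27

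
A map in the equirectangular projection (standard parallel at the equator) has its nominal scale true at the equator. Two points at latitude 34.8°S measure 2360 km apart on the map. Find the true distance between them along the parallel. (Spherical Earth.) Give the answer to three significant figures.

In the plate carrée (x = Rλ, y = Rφ), meridians are true-scale (h = 1) and parallels are stretched by k = sec φ.
Along the parallel at 34.8°, map distances are exaggerated by k = sec 34.8° = 1.218.
True distance = 2360 / 1.218 = 2360 × cos 34.8° ≈ 1940 km.

1940 km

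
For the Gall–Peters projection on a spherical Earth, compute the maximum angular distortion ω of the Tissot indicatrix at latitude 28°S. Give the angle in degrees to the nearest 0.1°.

The Gall–Peters projection is cylindrical equal-area with φ₀ = 45°. For cylindrical equal-area with standard parallel φ₀, h = cos φ / cos φ₀ and k = cos φ₀ / cos φ, so h·k = 1.
At 28°: h = 1.249, k = 0.8008; principal scales a = 1.249, b = 0.8008.
sin(ω/2) = (a − b)/(a + b) = 0.4478/2.050 = 0.2185, so ω = 2 arcsin(0.2185) ≈ 25.2°.

25.2°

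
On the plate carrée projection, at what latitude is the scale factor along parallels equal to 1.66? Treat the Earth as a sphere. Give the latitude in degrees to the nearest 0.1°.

53.0°

Plate carrée: h = 1, k = sec φ along parallels.
sec φ = 1.66  ⇒  cos φ = 0.6024  ⇒  φ ≈ 53.0°.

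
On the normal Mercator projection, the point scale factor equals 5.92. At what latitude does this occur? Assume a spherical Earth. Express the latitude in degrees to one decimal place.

Mercator scale is k = sec φ = 1/cos φ.
1/cos φ = 5.92  ⇒  cos φ = 0.1689  ⇒  φ = arccos(0.1689) ≈ 80.3°.

80.3°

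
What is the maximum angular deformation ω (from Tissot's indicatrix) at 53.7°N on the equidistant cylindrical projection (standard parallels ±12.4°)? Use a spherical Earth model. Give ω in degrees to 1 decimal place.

28.4°

The equidistant cylindrical projection with φ₀ = 12.4° has h = 1 (meridians true) and k = cos φ₀ / cos φ along parallels.
At 53.7°: h = 1.000, k = 1.650; principal scales a = 1.650, b = 1.000.
sin(ω/2) = (a − b)/(a + b) = 0.6497/2.650 = 0.2452, so ω = 2 arcsin(0.2452) ≈ 28.4°.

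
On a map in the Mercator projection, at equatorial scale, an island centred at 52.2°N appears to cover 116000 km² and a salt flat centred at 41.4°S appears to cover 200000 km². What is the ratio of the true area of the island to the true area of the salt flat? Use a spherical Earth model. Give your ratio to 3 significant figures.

On Mercator the areal scale is sec²φ, so true area = apparent × cos²φ.
True area of island: 116000 × cos²(52.2°) = 116000 × 0.3757 = 43580 km².
True area of salt flat: 200000 × cos²(41.4°) = 200000 × 0.5627 = 112500 km².
Ratio = 43580 / 112500 ≈ 0.387.

0.387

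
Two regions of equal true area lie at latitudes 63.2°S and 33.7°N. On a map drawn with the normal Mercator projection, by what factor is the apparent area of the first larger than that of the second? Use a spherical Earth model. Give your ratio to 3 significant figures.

Mercator areal scale is sec²φ.
At 63.2°: sec²(63.2°) = 1/0.4509² = 4.919.
At 33.7°: sec²(33.7°) = 1/0.8320² = 1.445.
Ratio = 4.919/1.445 = cos²(33.7°)/cos²(63.2°) ≈ 3.40.

3.40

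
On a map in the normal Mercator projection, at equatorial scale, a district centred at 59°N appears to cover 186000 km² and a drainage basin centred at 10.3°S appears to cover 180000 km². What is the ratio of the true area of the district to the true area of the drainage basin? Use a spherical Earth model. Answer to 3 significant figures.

On Mercator the areal scale is sec²φ, so true area = apparent × cos²φ.
True area of district: 186000 × cos²(59°) = 186000 × 0.2653 = 49340 km².
True area of drainage basin: 180000 × cos²(10.3°) = 180000 × 0.9680 = 174200 km².
Ratio = 49340 / 174200 ≈ 0.283.

0.283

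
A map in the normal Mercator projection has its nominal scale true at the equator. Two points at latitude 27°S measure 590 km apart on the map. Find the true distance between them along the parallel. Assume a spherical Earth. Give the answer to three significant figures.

526 km

For Mercator, h = k = sec φ (a conformal cylindrical projection has a single point scale, 1/cos φ).
Along the parallel at 27°, map distances are exaggerated by k = sec 27° = 1.122.
True distance = 590 / 1.122 = 590 × cos 27° ≈ 526 km.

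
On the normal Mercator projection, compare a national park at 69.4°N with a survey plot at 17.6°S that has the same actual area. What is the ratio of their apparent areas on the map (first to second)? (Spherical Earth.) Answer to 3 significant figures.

On Mercator, area is exaggerated by sec²φ = 1/cos²φ.
At 69.4°: sec²(69.4°) = 1/0.3518² = 8.078.
At 17.6°: sec²(17.6°) = 1/0.9532² = 1.101.
Ratio = 8.078/1.101 = cos²(17.6°)/cos²(69.4°) ≈ 7.34.

7.34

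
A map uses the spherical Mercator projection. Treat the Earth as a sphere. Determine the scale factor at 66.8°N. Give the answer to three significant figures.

2.54

The Mercator projection is conformal; its linear scale factor is the same in every direction and equals sec φ = 1/cos φ.
k = 1/cos 66.8° = 1/0.3939 = 2.538.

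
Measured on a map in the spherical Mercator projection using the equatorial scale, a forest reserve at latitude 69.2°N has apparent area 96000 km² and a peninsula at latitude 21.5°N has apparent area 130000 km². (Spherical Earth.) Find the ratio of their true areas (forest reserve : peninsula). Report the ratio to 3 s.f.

Since Mercator area scale is 1/cos²φ, the true area equals the apparent area multiplied by cos²φ.
True area of forest reserve: 96000 × cos²(69.2°) = 96000 × 0.1261 = 12110 km².
True area of peninsula: 130000 × cos²(21.5°) = 130000 × 0.8657 = 112500 km².
Ratio = 12110 / 112500 ≈ 0.108.

0.108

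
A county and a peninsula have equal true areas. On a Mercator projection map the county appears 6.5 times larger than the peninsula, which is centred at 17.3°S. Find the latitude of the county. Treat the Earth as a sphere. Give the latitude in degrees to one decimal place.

68.0°

For equal true areas on Mercator, apparent areas scale as sec²φ, so the ratio is cos²φ₂ / cos²φ₁.
cos²φ₂ / cos²φ₁ = 6.5  ⇒  cos φ₁ = cos 17.3° / √6.5 = 0.9548/2.550 = 0.3745.
φ₁ = arccos(0.3745) ≈ 68.0°.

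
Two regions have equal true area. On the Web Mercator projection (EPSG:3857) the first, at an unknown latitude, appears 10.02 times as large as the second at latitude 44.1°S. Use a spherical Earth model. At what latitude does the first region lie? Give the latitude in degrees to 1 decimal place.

76.9°

For equal true areas on Mercator, apparent areas scale as sec²φ, so the ratio is cos²φ₂ / cos²φ₁.
cos²φ₂ / cos²φ₁ = 10.02  ⇒  cos φ₁ = cos 44.1° / √10.02 = 0.7181/3.165 = 0.2269.
φ₁ = arccos(0.2269) ≈ 76.9°.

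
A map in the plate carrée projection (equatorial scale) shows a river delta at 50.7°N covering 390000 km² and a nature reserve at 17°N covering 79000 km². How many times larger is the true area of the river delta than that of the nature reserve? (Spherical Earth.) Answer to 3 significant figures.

Plate carrée has h = 1 and k = sec φ, giving areal scale sec φ; true area = (apparent area) · cos φ.
True area of river delta: 390000 × cos(50.7°) = 390000 × 0.6334 = 247000 km².
True area of nature reserve: 79000 × cos(17°) = 79000 × 0.9563 = 75550 km².
Ratio = 247000 / 75550 ≈ 3.27.

3.27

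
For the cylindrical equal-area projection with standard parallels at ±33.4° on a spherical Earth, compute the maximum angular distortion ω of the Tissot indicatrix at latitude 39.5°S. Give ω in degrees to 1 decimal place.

9.0°

For cylindrical equal-area with standard parallel φ₀, h = cos φ / cos φ₀ and k = cos φ₀ / cos φ, so h·k = 1.
At 39.5°: h = 0.9243, k = 1.082; principal scales a = 1.082, b = 0.9243.
sin(ω/2) = (a − b)/(a + b) = 0.1577/2.006 = 0.07859, so ω = 2 arcsin(0.07859) ≈ 9.0°.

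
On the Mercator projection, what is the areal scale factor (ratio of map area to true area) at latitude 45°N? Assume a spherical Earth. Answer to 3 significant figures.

For Mercator, h = k = sec φ (a conformal cylindrical projection has a single point scale, 1/cos φ).
Areal scale = k² = sec²φ = 1/cos²(45°) = 1/0.7071² = 2.000.

2.00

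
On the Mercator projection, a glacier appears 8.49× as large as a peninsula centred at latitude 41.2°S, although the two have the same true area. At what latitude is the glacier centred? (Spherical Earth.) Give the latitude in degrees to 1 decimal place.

On Mercator, (apparent₁)/(apparent₂) = sec²φ₁ / sec²φ₂ when true areas are equal.
cos²φ₂ / cos²φ₁ = 8.49  ⇒  cos φ₁ = cos 41.2° / √8.49 = 0.7524/2.914 = 0.2582.
φ₁ = arccos(0.2582) ≈ 75.0°.

75.0°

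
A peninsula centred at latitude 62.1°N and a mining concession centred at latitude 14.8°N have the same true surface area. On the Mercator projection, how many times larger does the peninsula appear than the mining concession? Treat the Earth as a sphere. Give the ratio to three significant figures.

Mercator areal scale is sec²φ.
At 62.1°: sec²(62.1°) = 1/0.4679² = 4.567.
At 14.8°: sec²(14.8°) = 1/0.9668² = 1.070.
Ratio = 4.567/1.070 = cos²(14.8°)/cos²(62.1°) ≈ 4.27.

4.27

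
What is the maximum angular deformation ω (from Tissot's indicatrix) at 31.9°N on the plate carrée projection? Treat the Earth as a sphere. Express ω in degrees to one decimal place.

9.4°

For the equirectangular projection with φ₀ = 0 (plate carrée), h = 1 along meridians and k = sec φ along parallels.
At 31.9°: h = 1.000, k = 1.178; principal scales a = 1.178, b = 1.000.
sin(ω/2) = (a − b)/(a + b) = 0.1779/2.178 = 0.08168, so ω = 2 arcsin(0.08168) ≈ 9.4°.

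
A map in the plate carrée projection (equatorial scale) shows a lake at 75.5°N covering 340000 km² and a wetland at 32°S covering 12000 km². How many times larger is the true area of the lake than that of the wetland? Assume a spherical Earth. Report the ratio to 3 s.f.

On the plate carrée, areal scale = h·k = 1 × sec φ, so true area = apparent × cos φ.
True area of lake: 340000 × cos(75.5°) = 340000 × 0.2504 = 85130 km².
True area of wetland: 12000 × cos(32°) = 12000 × 0.8480 = 10180 km².
Ratio = 85130 / 10180 ≈ 8.37.

8.37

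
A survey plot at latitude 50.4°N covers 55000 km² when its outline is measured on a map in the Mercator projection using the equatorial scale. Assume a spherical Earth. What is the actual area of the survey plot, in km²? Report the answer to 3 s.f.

For Mercator, h = k = sec φ (a conformal cylindrical projection has a single point scale, 1/cos φ).
Areal scale = k² = sec²φ = 1/cos²(50.4°) = 1/0.6374² = 2.461.
True area = apparent / (areal scale) = 55000 / 2.461 ≈ 22300 km².

22300 km²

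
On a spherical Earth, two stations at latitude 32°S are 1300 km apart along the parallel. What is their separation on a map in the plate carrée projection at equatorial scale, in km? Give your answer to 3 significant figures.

Plate carrée maps x = Rλ, y = Rφ. The meridian scale is h = 1 and the parallel scale is k = 1/cos φ = sec φ.
Along the parallel, k = sec 32° = 1/0.8480 = 1.179.
Map distance = 1300 × 1.179 ≈ 1530 km.

1530 km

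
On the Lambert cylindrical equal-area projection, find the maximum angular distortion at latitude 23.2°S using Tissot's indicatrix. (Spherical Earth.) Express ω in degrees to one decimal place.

The Lambert cylindrical equal-area projection is the cylindrical equal-area projection with its standard parallel at the equator (φ₀ = 0). Cylindrical equal-area (φ₀ = 0°): h = cos φ / cos 0° along meridians, k = cos 0° / cos φ along parallels; h·k = 1.
At 23.2°: h = 0.9191, k = 1.088; principal scales a = 1.088, b = 0.9191.
sin(ω/2) = (a − b)/(a + b) = 0.1688/2.007 = 0.08412, so ω = 2 arcsin(0.08412) ≈ 9.7°.

9.7°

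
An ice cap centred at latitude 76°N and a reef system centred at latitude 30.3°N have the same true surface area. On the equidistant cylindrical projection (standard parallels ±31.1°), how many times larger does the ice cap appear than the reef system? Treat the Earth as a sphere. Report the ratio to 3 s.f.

With standard parallel φ₀ = 31.1°, the equirectangular projection gives x = Rλ cos φ₀, y = Rφ, so h = 1 and k = cos 31.1° / cos φ.
Areal scale at 76°: h·k = 1.000 × 3.539 = 3.539.
Areal scale at 30.3°: h·k = 1.000 × 0.9917 = 0.9917.
Ratio = 3.539/0.9917 ≈ 3.57.

3.57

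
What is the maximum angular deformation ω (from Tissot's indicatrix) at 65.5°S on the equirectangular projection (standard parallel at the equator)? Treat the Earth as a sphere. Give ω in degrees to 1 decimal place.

48.9°

Plate carrée maps x = Rλ, y = Rφ. The meridian scale is h = 1 and the parallel scale is k = 1/cos φ = sec φ.
At 65.5°: h = 1.000, k = 2.411; principal scales a = 2.411, b = 1.000.
sin(ω/2) = (a − b)/(a + b) = 1.411/3.411 = 0.4137, so ω = 2 arcsin(0.4137) ≈ 48.9°.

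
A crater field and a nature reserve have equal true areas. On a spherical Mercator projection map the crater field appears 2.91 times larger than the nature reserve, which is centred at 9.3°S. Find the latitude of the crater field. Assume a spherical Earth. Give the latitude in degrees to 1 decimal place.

On Mercator, (apparent₁)/(apparent₂) = sec²φ₁ / sec²φ₂ when true areas are equal.
cos²φ₂ / cos²φ₁ = 2.91  ⇒  cos φ₁ = cos 9.3° / √2.91 = 0.9869/1.706 = 0.5785.
φ₁ = arccos(0.5785) ≈ 54.7°.

54.7°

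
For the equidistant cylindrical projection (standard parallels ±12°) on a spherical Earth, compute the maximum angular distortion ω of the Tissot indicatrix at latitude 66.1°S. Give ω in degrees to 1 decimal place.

48.9°

The equidistant cylindrical projection with φ₀ = 12° has h = 1 (meridians true) and k = cos φ₀ / cos φ along parallels.
At 66.1°: h = 1.000, k = 2.414; principal scales a = 2.414, b = 1.000.
sin(ω/2) = (a − b)/(a + b) = 1.414/3.414 = 0.4142, so ω = 2 arcsin(0.4142) ≈ 48.9°.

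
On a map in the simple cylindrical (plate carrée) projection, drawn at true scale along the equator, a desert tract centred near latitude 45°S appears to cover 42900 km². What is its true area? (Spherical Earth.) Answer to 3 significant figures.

For the equirectangular projection with φ₀ = 0 (plate carrée), h = 1 along meridians and k = sec φ along parallels.
Areal scale = h·k = 1 × sec φ; at 45°, h = 1.000, k = 1.414, so h·k = 1.414.
True area = apparent / (areal scale) = 42900 / 1.414 ≈ 30300 km².

30300 km²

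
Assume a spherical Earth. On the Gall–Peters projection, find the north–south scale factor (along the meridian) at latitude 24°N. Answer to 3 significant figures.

1.29

Gall–Peters is a cylindrical equal-area projection with standard parallels at ±45°. Cylindrical equal-area (φ₀ = 45°): h = cos φ / cos 45° along meridians, k = cos 45° / cos φ along parallels; h·k = 1.
h = cos 24° / cos 45° = 0.9135/0.7071 = 1.292.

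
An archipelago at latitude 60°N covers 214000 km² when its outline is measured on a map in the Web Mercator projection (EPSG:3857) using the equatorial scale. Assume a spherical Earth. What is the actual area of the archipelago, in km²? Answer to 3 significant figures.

For Mercator, h = k = sec φ (a conformal cylindrical projection has a single point scale, 1/cos φ).
Areal scale = k² = sec²φ = 1/cos²(60°) = 1/0.5000² = 4.000.
True area = apparent / (areal scale) = 214000 / 4.000 ≈ 53500 km².

53500 km²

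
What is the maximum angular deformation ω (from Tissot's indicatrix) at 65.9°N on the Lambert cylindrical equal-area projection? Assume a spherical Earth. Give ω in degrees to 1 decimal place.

91.2°

The Lambert cylindrical equal-area projection is the cylindrical equal-area projection with its standard parallel at the equator (φ₀ = 0). A cylindrical equal-area projection with standard parallel φ₀ has meridian scale h = cos φ / cos φ₀ and parallel scale k = cos φ₀ / cos φ (so areas are preserved, h·k = 1).
At 65.9°: h = 0.4083, k = 2.449; principal scales a = 2.449, b = 0.4083.
sin(ω/2) = (a − b)/(a + b) = 2.041/2.857 = 0.7142, so ω = 2 arcsin(0.7142) ≈ 91.2°.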